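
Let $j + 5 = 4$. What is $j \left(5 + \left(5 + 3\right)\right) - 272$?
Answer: $-285$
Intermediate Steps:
$j = -1$ ($j = -5 + 4 = -1$)
$j \left(5 + \left(5 + 3\right)\right) - 272 = - (5 + \left(5 + 3\right)) - 272 = - (5 + 8) - 272 = \left(-1\right) 13 - 272 = -13 - 272 = -285$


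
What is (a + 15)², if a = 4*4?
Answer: 961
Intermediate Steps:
a = 16
(a + 15)² = (16 + 15)² = 31² = 961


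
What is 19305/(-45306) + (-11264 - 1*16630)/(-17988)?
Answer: 1414363/1257661 ≈ 1.1246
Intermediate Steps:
19305/(-45306) + (-11264 - 1*16630)/(-17988) = 19305*(-1/45306) + (-11264 - 16630)*(-1/17988) = -715/1678 - 27894*(-1/17988) = -715/1678 + 4649/2998 = 1414363/1257661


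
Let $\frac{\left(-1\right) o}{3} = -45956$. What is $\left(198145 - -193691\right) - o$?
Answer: $253968$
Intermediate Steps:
$o = 137868$ ($o = \left(-3\right) \left(-45956\right) = 137868$)
$\left(198145 - -193691\right) - o = \left(198145 - -193691\right) - 137868 = \left(198145 + 193691\right) - 137868 = 391836 - 137868 = 253968$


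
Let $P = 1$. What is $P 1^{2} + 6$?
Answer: $7$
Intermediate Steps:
$P 1^{2} + 6 = 1 \cdot 1^{2} + 6 = 1 \cdot 1 + 6 = 1 + 6 = 7$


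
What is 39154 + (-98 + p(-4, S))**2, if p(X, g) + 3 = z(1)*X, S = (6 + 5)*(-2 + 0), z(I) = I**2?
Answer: 50179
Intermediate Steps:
S = -22 (S = 11*(-2) = -22)
p(X, g) = -3 + X (p(X, g) = -3 + 1**2*X = -3 + 1*X = -3 + X)
39154 + (-98 + p(-4, S))**2 = 39154 + (-98 + (-3 - 4))**2 = 39154 + (-98 - 7)**2 = 39154 + (-105)**2 = 39154 + 11025 = 50179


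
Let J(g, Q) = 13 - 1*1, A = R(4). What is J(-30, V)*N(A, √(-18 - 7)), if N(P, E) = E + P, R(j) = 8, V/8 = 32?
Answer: 96 + 60*I ≈ 96.0 + 60.0*I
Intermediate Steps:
V = 256 (V = 8*32 = 256)
A = 8
J(g, Q) = 12 (J(g, Q) = 13 - 1 = 12)
J(-30, V)*N(A, √(-18 - 7)) = 12*(√(-18 - 7) + 8) = 12*(√(-25) + 8) = 12*(5*I + 8) = 12*(8 + 5*I) = 96 + 60*I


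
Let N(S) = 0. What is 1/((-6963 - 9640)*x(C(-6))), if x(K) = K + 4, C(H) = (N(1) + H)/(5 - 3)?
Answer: -1/16603 ≈ -6.0230e-5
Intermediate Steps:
C(H) = H/2 (C(H) = (0 + H)/(5 - 3) = H/2)
x(K) = 4 + K
1/((-6963 - 9640)*x(C(-6))) = 1/((-6963 - 9640)*(4 + (½)*(-6))) = 1/((-16603)*(4 - 3)) = -1/16603/1 = -1/16603*1 = -1/16603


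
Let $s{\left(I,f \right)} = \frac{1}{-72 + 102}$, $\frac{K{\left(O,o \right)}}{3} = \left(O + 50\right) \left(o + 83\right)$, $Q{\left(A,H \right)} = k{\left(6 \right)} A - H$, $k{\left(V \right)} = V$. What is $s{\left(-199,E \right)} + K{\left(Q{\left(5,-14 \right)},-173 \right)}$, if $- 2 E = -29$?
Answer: $- \frac{761399}{30} \approx -25380.0$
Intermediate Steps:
$E = \frac{29}{2}$ ($E = \left(- \frac{1}{2}\right) \left(-29\right) = \frac{29}{2} \approx 14.5$)
$Q{\left(A,H \right)} = - H + 6 A$ ($Q{\left(A,H \right)} = 6 A - H = - H + 6 A$)
$K{\left(O,o \right)} = 3 \left(50 + O\right) \left(83 + o\right)$ ($K{\left(O,o \right)} = 3 \left(O + 50\right) \left(o + 83\right) = 3 \left(50 + O\right) \left(83 + o\right)$)
$s{\left(I,f \right)} = \frac{1}{30}$
$s{\left(-199,E \right)} + K{\left(Q{\left(5,-14 \right)},-173 \right)} = \frac{1}{30} + \left(12450 + 150 \left(-173\right) + 249 \left(\left(-1\right) \left(-14\right) + 6 \cdot 5\right) + 3 \left(\left(-1\right) \left(-14\right) + 6 \cdot 5\right) \left(-173\right)\right) = \frac{1}{30} + \left(12450 - 25950 + 249 \left(14 + 30\right) + 3 \left(14 + 30\right) \left(-173\right)\right) = \frac{1}{30} + \left(12450 - 25950 + 249 \cdot 44 + 3 \cdot 44 \left(-173\right)\right) = \frac{1}{30} + \left(12450 - 25950 + 10956 - 22836\right) = \frac{1}{30} - 25380 = - \frac{761399}{30}$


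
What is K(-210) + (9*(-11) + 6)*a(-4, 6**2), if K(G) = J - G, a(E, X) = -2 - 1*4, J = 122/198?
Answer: 76093/99 ≈ 768.62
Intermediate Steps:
J = 61/99 (J = 122*(1/198) = 61/99 ≈ 0.61616)
a(E, X) = -6 (a(E, X) = -2 - 4 = -6)
K(G) = 61/99 - G
K(-210) + (9*(-11) + 6)*a(-4, 6**2) = (61/99 - 1*(-210)) + (9*(-11) + 6)*(-6) = (61/99 + 210) + (-99 + 6)*(-6) = 20851/99 - 93*(-6) = 20851/99 + 558 = 76093/99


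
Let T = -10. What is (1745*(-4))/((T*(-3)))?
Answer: -698/3 ≈ -232.67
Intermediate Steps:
(1745*(-4))/((T*(-3))) = (1745*(-4))/((-10*(-3))) = -6980/30 = -6980*1/30 = -698/3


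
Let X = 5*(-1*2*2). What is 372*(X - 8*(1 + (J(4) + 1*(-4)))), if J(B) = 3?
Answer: -7440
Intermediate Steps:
X = -20 (X = 5*(-2*2) = 5*(-4) = -20)
372*(X - 8*(1 + (J(4) + 1*(-4)))) = 372*(-20 - 8*(1 + (3 + 1*(-4)))) = 372*(-20 - 8*(1 + (3 - 4))) = 372*(-20 - 8*(1 - 1)) = 372*(-20 - 8*0) = 372*(-20 + 0) = 372*(-20) = -7440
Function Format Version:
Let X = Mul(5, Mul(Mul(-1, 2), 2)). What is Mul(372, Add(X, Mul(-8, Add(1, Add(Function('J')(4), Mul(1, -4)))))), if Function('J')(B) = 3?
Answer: -7440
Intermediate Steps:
X = -20 (X = Mul(5, Mul(-2, 2)) = Mul(5, -4) = -20)
Mul(372, Add(X, Mul(-8, Add(1, Add(Function('J')(4), Mul(1, -4)))))) = Mul(372, Add(-20, Mul(-8, Add(1, Add(3, Mul(1, -4)))))) = Mul(372, Add(-20, Mul(-8, Add(1, Add(3, -4))))) = Mul(372, Add(-20, Mul(-8, Add(1, -1)))) = Mul(372, Add(-20, Mul(-8, 0))) = Mul(372, Add(-20, 0)) = Mul(372, -20) = -7440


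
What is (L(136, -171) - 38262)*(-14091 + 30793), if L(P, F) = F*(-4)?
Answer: -627627756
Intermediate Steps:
L(P, F) = -4*F
(L(136, -171) - 38262)*(-14091 + 30793) = (-4*(-171) - 38262)*(-14091 + 30793) = (684 - 38262)*16702 = -37578*16702 = -627627756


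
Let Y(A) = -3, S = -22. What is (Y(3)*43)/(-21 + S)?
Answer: 3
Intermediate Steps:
(Y(3)*43)/(-21 + S) = (-3*43)/(-21 - 22) = -129/(-43) = -129*(-1/43) = 3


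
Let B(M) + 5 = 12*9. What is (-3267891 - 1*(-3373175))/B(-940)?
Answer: 105284/103 ≈ 1022.2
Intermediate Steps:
B(M) = 103 (B(M) = -5 + 12*9 = -5 + 108 = 103)
(-3267891 - 1*(-3373175))/B(-940) = (-3267891 - 1*(-3373175))/103 = (-3267891 + 3373175)*(1/103) = 105284*(1/103) = 105284/103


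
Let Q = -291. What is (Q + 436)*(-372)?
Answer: -53940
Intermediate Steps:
(Q + 436)*(-372) = (-291 + 436)*(-372) = 145*(-372) = -53940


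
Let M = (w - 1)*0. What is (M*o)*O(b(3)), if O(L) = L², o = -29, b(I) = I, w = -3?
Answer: 0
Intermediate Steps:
M = 0 (M = (-3 - 1)*0 = -4*0 = 0)
(M*o)*O(b(3)) = (0*(-29))*3² = 0*9 = 0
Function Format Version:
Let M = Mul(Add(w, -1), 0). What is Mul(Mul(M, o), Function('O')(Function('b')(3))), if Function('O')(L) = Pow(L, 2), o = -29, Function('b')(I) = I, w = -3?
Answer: 0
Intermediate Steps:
M = 0 (M = Mul(Add(-3, -1), 0) = Mul(-4, 0) = 0)
Mul(Mul(M, o), Function('O')(Function('b')(3))) = Mul(Mul(0, -29), Pow(3, 2)) = Mul(0, 9) = 0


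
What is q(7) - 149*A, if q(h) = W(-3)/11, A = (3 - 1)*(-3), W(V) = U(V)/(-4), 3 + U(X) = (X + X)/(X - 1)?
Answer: 78675/88 ≈ 894.03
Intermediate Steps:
U(X) = -3 + 2*X/(-1 + X) (U(X) = -3 + (X + X)/(X - 1) = -3 + (2*X)/(-1 + X) = -3 + 2*X/(-1 + X))
W(V) = -(3 - V)/(4*(-1 + V)) (W(V) = ((3 - V)/(-1 + V))/(-4) = ((3 - V)/(-1 + V))*(-¼) = -(3 - V)/(4*(-1 + V)))
A = -6 (A = 2*(-3) = -6)
q(h) = 3/88 (q(h) = ((-3 - 3)/(4*(-1 - 3)))/11 = ((¼)*(-6)/(-4))*(1/11) = ((¼)*(-¼)*(-6))*(1/11) = (3/8)*(1/11) = 3/88)
q(7) - 149*A = 3/88 - 149*(-6) = 3/88 + 894 = 78675/88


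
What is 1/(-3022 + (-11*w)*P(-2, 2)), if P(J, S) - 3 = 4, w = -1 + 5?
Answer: -1/3330 ≈ -0.00030030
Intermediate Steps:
w = 4
P(J, S) = 7 (P(J, S) = 3 + 4 = 7)
1/(-3022 + (-11*w)*P(-2, 2)) = 1/(-3022 - 11*4*7) = 1/(-3022 - 44*7) = 1/(-3022 - 308) = 1/(-3330) = -1/3330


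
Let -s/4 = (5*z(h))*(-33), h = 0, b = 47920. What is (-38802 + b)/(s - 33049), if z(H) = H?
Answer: -9118/33049 ≈ -0.27589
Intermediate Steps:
s = 0 (s = -4*5*0*(-33) = -0*(-33) = -4*0 = 0)
(-38802 + b)/(s - 33049) = (-38802 + 47920)/(0 - 33049) = 9118/(-33049) = 9118*(-1/33049) = -9118/33049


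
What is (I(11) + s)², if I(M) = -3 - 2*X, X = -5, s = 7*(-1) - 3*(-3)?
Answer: 81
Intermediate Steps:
s = 2 (s = -7 + 9 = 2)
I(M) = 7 (I(M) = -3 - 2*(-5) = -3 + 10 = 7)
(I(11) + s)² = (7 + 2)² = 9² = 81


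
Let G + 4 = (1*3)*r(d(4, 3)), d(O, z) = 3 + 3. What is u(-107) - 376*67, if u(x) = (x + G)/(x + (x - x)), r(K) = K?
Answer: -2695451/107 ≈ -25191.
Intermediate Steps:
d(O, z) = 6
G = 14 (G = -4 + (1*3)*6 = -4 + 3*6 = -4 + 18 = 14)
u(x) = (14 + x)/x (u(x) = (x + 14)/(x + (x - x)) = (14 + x)/(x + 0) = (14 + x)/x)
u(-107) - 376*67 = (14 - 107)/(-107) - 376*67 = -1/107*(-93) - 1*25192 = 93/107 - 25192 = -2695451/107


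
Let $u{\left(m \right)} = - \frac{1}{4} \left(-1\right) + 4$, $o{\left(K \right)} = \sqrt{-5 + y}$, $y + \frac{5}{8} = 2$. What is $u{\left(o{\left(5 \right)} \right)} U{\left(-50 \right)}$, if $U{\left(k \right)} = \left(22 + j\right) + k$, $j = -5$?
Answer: $- \frac{561}{4} \approx -140.25$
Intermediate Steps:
$y = \frac{11}{8}$ ($y = - \frac{5}{8} + 2 = \frac{11}{8} \approx 1.375$)
$o{\left(K \right)} = \frac{i \sqrt{58}}{4}$ ($o{\left(K \right)} = \sqrt{-5 + \frac{11}{8}} = \sqrt{- \frac{29}{8}} = \frac{i \sqrt{58}}{4}$)
$U{\left(k \right)} = 17 + k$ ($U{\left(k \right)} = \left(22 - 5\right) + k = 17 + k$)
$u{\left(m \right)} = \frac{17}{4}$ ($u{\left(m \right)} = \left(-1\right) \frac{1}{4} \left(-1\right) + 4 = \left(- \frac{1}{4}\right) \left(-1\right) + 4 = \frac{1}{4} + 4 = \frac{17}{4}$)
$u{\left(o{\left(5 \right)} \right)} U{\left(-50 \right)} = \frac{17 \left(17 - 50\right)}{4} = \frac{17}{4} \left(-33\right) = - \frac{561}{4}$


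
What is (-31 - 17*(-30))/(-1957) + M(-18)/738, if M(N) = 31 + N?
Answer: -328061/1444266 ≈ -0.22715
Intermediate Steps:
(-31 - 17*(-30))/(-1957) + M(-18)/738 = (-31 - 17*(-30))/(-1957) + (31 - 18)/738 = (-31 + 510)*(-1/1957) + 13*(1/738) = 479*(-1/1957) + 13/738 = -479/1957 + 13/738 = -328061/1444266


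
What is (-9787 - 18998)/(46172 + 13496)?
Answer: -28785/59668 ≈ -0.48242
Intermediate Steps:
(-9787 - 18998)/(46172 + 13496) = -28785/59668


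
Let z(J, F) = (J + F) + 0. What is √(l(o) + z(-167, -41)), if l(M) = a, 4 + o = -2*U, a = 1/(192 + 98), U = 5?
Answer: 7*I*√356990/290 ≈ 14.422*I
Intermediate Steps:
z(J, F) = F + J (z(J, F) = (F + J) + 0 = F + J)
a = 1/290 ≈ 0.0034483
o = -14 (o = -4 - 2*5 = -4 - 10 = -14)
l(M) = 1/290
√(l(o) + z(-167, -41)) = √(1/290 + (-41 - 167)) = √(1/290 - 208) = √(-60319/290) = 7*I*√356990/290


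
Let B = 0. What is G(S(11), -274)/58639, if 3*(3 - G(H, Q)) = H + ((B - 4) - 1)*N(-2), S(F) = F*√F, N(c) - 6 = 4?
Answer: 59/175917 - 11*√11/175917 ≈ 0.00012800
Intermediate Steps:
N(c) = 10 (N(c) = 6 + 4 = 10)
S(F) = F^(3/2)
G(H, Q) = 59/3 - H/3 (G(H, Q) = 3 - (H + ((0 - 4) - 1)*10)/3 = 3 - (H + (-4 - 1)*10)/3 = 3 - (H - 5*10)/3 = 3 - (H - 50)/3 = 3 - (-50 + H)/3 = 3 + (50/3 - H/3) = 59/3 - H/3)
G(S(11), -274)/58639 = (59/3 - 11*√11/3)/58639 = (59/3 - 11*√11/3)*(1/58639) = 59/175917 - 11*√11/175917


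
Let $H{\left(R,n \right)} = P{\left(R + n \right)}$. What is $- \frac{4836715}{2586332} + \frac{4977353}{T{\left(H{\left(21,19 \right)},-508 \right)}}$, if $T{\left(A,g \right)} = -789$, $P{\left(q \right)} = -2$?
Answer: $- \frac{12876903507331}{2040615948} \approx -6310.3$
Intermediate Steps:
$H{\left(R,n \right)} = -2$
$- \frac{4836715}{2586332} + \frac{4977353}{T{\left(H{\left(21,19 \right)},-508 \right)}} = - \frac{4836715}{2586332} + \frac{4977353}{-789} = \left(-4836715\right) \frac{1}{2586332} + 4977353 \left(- \frac{1}{789}\right) = - \frac{4836715}{2586332} - \frac{4977353}{789} = - \frac{12876903507331}{2040615948}$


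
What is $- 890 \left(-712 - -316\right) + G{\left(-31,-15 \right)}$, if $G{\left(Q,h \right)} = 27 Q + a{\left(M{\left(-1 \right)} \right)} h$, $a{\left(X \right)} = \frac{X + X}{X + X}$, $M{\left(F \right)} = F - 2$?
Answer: $351588$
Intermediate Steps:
$M{\left(F \right)} = -2 + F$
$a{\left(X \right)} = 1$ ($a{\left(X \right)} = \frac{2 X}{2 X} = 2 X \frac{1}{2 X} = 1$)
$G{\left(Q,h \right)} = h + 27 Q$ ($G{\left(Q,h \right)} = 27 Q + 1 h = 27 Q + h = h + 27 Q$)
$- 890 \left(-712 - -316\right) + G{\left(-31,-15 \right)} = - 890 \left(-712 - -316\right) + \left(-15 + 27 \left(-31\right)\right) = - 890 \left(-712 + 316\right) - 852 = \left(-890\right) \left(-396\right) - 852 = 352440 - 852 = 351588$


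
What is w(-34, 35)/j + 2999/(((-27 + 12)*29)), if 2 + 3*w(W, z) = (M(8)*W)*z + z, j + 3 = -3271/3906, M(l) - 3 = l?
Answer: 7350141079/6520215 ≈ 1127.3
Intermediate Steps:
M(l) = 3 + l
j = -14989/3906 (j = -3 - 3271/3906 = -14989/3906 ≈ -3.8374)
w(W, z) = -2/3 + z/3 + 11*W*z/3 (w(W, z) = -2/3 + (((3 + 8)*W)*z + z)/3 = -2/3 + ((11*W)*z + z)/3 = -2/3 + (11*W*z + z)/3 = -2/3 + (z + 11*W*z)/3 = -2/3 + (z/3 + 11*W*z/3) = -2/3 + z/3 + 11*W*z/3)
w(-34, 35)/j + 2999/(((-27 + 12)*29)) = (-2/3 + (1/3)*35 + (11/3)*(-34)*35)/(-14989/3906) + 2999/(((-27 + 12)*29)) = (-2/3 + 35/3 - 13090/3)*(-3906/14989) + 2999/((-15*29)) = -13057/3*(-3906/14989) + 2999/(-435) = 17000214/14989 + 2999*(-1/435) = 17000214/14989 - 2999/435 = 7350141079/6520215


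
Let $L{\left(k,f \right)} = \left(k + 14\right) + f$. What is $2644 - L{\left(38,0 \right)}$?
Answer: $2592$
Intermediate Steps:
$L{\left(k,f \right)} = 14 + f + k$ ($L{\left(k,f \right)} = \left(14 + k\right) + f = 14 + f + k$)
$2644 - L{\left(38,0 \right)} = 2644 - \left(14 + 0 + 38\right) = 2644 - 52 = 2592$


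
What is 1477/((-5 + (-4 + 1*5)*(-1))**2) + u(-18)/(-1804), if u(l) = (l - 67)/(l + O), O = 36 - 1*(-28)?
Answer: 30642607/746856 ≈ 41.029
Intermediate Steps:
O = 64 (O = 36 + 28 = 64)
u(l) = (-67 + l)/(64 + l) (u(l) = (l - 67)/(l + 64) = (-67 + l)/(64 + l))
1477/((-5 + (-4 + 1*5)*(-1))**2) + u(-18)/(-1804) = 1477/((-5 + (-4 + 1*5)*(-1))**2) + ((-67 - 18)/(64 - 18))/(-1804) = 1477/((-5 + (-4 + 5)*(-1))**2) + (-85/46)*(-1/1804) = 1477/((-5 + 1*(-1))**2) + ((1/46)*(-85))*(-1/1804) = 1477/((-5 - 1)**2) - 85/46*(-1/1804) = 1477/((-6)**2) + 85/82984 = 1477/36 + 85/82984 = 30642607/746856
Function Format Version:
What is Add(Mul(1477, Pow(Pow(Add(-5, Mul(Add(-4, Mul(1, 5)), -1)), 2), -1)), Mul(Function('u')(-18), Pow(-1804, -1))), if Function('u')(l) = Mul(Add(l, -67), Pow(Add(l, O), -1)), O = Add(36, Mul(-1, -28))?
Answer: Rational(30642607, 746856) ≈ 41.029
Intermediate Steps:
O = 64 (O = Add(36, 28) = 64)
Function('u')(l) = Mul(Pow(Add(64, l), -1), Add(-67, l)) (Function('u')(l) = Mul(Add(l, -67), Pow(Add(l, 64), -1)) = Mul(Add(-67, l), Pow(Add(64, l), -1)) = Mul(Pow(Add(64, l), -1), Add(-67, l)))
Add(Mul(1477, Pow(Pow(Add(-5, Mul(Add(-4, Mul(1, 5)), -1)), 2), -1)), Mul(Function('u')(-18), Pow(-1804, -1))) = Add(Mul(1477, Pow(Pow(Add(-5, Mul(Add(-4, Mul(1, 5)), -1)), 2), -1)), Mul(Mul(Pow(Add(64, -18), -1), Add(-67, -18)), Pow(-1804, -1))) = Add(Mul(1477, Pow(Pow(Add(-5, Mul(Add(-4, 5), -1)), 2), -1)), Mul(Mul(Pow(46, -1), -85), Rational(-1, 1804))) = Add(Mul(1477, Pow(Pow(Add(-5, Mul(1, -1)), 2), -1)), Mul(Mul(Rational(1, 46), -85), Rational(-1, 1804))) = Add(Mul(1477, Pow(Pow(Add(-5, -1), 2), -1)), Mul(Rational(-85, 46), Rational(-1, 1804))) = Add(Mul(1477, Pow(Pow(-6, 2), -1)), Rational(85, 82984)) = Add(Mul(1477, Pow(36, -1)), Rational(85, 82984)) = Add(Mul(1477, Rational(1, 36)), Rational(85, 82984)) = Add(Rational(1477, 36), Rational(85, 82984)) = Rational(30642607, 746856)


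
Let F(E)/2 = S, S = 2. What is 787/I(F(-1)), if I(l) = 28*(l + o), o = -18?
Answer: -787/392 ≈ -2.0077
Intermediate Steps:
F(E) = 4 (F(E) = 2*2 = 4)
I(l) = -504 + 28*l (I(l) = 28*(l - 18) = 28*(-18 + l) = -504 + 28*l)
787/I(F(-1)) = 787/(-504 + 28*4) = 787/(-504 + 112) = 787/(-392) = 787*(-1/392) = -787/392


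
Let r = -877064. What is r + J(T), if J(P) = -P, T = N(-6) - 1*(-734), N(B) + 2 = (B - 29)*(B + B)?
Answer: -878216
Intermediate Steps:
N(B) = -2 + 2*B*(-29 + B) (N(B) = -2 + (B - 29)*(B + B) = -2 + (-29 + B)*(2*B) = -2 + 2*B*(-29 + B))
T = 1152 (T = (-2 - 58*(-6) + 2*(-6)**2) - 1*(-734) = (-2 + 348 + 2*36) + 734 = (-2 + 348 + 72) + 734 = 418 + 734 = 1152)
r + J(T) = -877064 - 1*1152 = -877064 - 1152 = -878216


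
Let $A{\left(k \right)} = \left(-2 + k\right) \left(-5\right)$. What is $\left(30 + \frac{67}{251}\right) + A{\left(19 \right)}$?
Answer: $- \frac{13738}{251} \approx -54.733$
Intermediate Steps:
$A{\left(k \right)} = 10 - 5 k$
$\left(30 + \frac{67}{251}\right) + A{\left(19 \right)} = \left(30 + \frac{67}{251}\right) + \left(10 - 95\right) = \left(30 + 67 \cdot \frac{1}{251}\right) + \left(10 - 95\right) = \left(30 + \frac{67}{251}\right) - 85 = \frac{7597}{251} - 85 = - \frac{13738}{251}$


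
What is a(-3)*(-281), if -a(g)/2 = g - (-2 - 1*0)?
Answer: -562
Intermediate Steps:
a(g) = -4 - 2*g (a(g) = -2*(g - (-2 - 1*0)) = -2*(g - (-2 + 0)) = -2*(g - 1*(-2)) = -2*(g + 2) = -2*(2 + g) = -4 - 2*g)
a(-3)*(-281) = (-4 - 2*(-3))*(-281) = (-4 + 6)*(-281) = 2*(-281) = -562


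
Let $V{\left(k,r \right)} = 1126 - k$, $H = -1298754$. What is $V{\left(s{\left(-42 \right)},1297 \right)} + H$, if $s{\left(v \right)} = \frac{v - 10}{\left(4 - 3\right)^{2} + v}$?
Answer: $- \frac{53202800}{41} \approx -1.2976 \cdot 10^{6}$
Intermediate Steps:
$s{\left(v \right)} = \frac{-10 + v}{1 + v}$ ($s{\left(v \right)} = \frac{-10 + v}{1^{2} + v} = \frac{-10 + v}{1 + v}$)
$V{\left(s{\left(-42 \right)},1297 \right)} + H = \left(1126 - \frac{-10 - 42}{1 - 42}\right) - 1298754 = \left(1126 - \frac{1}{-41} \left(-52\right)\right) - 1298754 = \left(1126 - \left(- \frac{1}{41}\right) \left(-52\right)\right) - 1298754 = \left(1126 - \frac{52}{41}\right) - 1298754 = \frac{46114}{41} - 1298754 = - \frac{53202800}{41}$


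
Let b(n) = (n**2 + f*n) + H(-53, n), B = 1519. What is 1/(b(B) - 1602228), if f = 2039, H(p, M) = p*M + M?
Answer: 1/3723386 ≈ 2.6857e-7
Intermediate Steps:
H(p, M) = M + M*p (H(p, M) = M*p + M = M + M*p)
b(n) = n**2 + 1987*n (b(n) = (n**2 + 2039*n) + n*(1 - 53) = (n**2 + 2039*n) + n*(-52) = (n**2 + 2039*n) - 52*n = n**2 + 1987*n)
1/(b(B) - 1602228) = 1/(1519*(1987 + 1519) - 1602228) = 1/(1519*3506 - 1602228) = 1/(5325614 - 1602228) = 1/3723386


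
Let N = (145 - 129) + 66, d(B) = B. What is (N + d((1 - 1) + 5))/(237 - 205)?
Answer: 87/32 ≈ 2.7188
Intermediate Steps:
N = 82 (N = 16 + 66 = 82)
(N + d((1 - 1) + 5))/(237 - 205) = (82 + ((1 - 1) + 5))/(237 - 205) = (82 + (0 + 5))/32 = (82 + 5)*(1/32) = 87*(1/32) = 87/32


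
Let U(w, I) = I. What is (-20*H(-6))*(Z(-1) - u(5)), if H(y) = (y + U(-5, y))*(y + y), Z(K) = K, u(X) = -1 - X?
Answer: -14400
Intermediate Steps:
H(y) = 4*y² (H(y) = (y + y)*(y + y) = (2*y)*(2*y) = 4*y²)
(-20*H(-6))*(Z(-1) - u(5)) = (-80*(-6)²)*(-1 - (-1 - 1*5)) = (-80*36)*(-1 - (-1 - 5)) = (-20*144)*(-1 - 1*(-6)) = -2880*(-1 + 6) = -2880*5 = -14400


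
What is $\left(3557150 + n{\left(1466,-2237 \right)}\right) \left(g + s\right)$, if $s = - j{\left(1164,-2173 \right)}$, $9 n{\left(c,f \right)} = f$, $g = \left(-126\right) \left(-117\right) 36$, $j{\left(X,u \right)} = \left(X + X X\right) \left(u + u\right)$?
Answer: $\frac{62892784243996112}{3} \approx 2.0964 \cdot 10^{16}$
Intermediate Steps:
$j{\left(X,u \right)} = 2 u \left(X + X^{2}\right)$ ($j{\left(X,u \right)} = \left(X + X^{2}\right) 2 u = 2 u \left(X + X^{2}\right)$)
$g = 530712$ ($g = 14742 \cdot 36 = 530712$)
$n{\left(c,f \right)} = \frac{f}{9}$
$s = 5893436760$ ($s = - 2 \cdot 1164 \left(-2173\right) \left(1 + 1164\right) = - 2 \cdot 1164 \left(-2173\right) 1165 = \left(-1\right) \left(-5893436760\right) = 5893436760$)
$\left(3557150 + n{\left(1466,-2237 \right)}\right) \left(g + s\right) = \left(3557150 + \frac{1}{9} \left(-2237\right)\right) \left(530712 + 5893436760\right) = \left(3557150 - \frac{2237}{9}\right) 5893967472 = \frac{32012113}{9} \cdot 5893967472 = \frac{62892784243996112}{3}$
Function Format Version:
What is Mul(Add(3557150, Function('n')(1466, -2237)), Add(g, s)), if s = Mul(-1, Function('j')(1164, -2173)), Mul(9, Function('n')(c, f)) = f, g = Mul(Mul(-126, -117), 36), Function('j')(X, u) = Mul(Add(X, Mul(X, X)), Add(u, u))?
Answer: Rational(62892784243996112, 3) ≈ 2.0964e+16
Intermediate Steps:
Function('j')(X, u) = Mul(2, u, Add(X, Pow(X, 2))) (Function('j')(X, u) = Mul(Add(X, Pow(X, 2)), Mul(2, u)) = Mul(2, u, Add(X, Pow(X, 2))))
g = 530712 (g = Mul(14742, 36) = 530712)
Function('n')(c, f) = Mul(Rational(1, 9), f)
s = 5893436760 (s = Mul(-1, Mul(2, 1164, -2173, Add(1, 1164))) = Mul(-1, Mul(2, 1164, -2173, 1165)) = Mul(-1, -5893436760) = 5893436760)
Mul(Add(3557150, Function('n')(1466, -2237)), Add(g, s)) = Mul(Add(3557150, Mul(Rational(1, 9), -2237)), Add(530712, 5893436760)) = Mul(Add(3557150, Rational(-2237, 9)), 5893967472) = Mul(Rational(32012113, 9), 5893967472) = Rational(62892784243996112, 3)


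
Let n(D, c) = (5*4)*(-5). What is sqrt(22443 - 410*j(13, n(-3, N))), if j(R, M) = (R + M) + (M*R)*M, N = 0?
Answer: I*sqrt(53241887) ≈ 7296.7*I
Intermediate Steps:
n(D, c) = -100 (n(D, c) = 20*(-5) = -100)
j(R, M) = M + R + R*M**2 (j(R, M) = (M + R) + R*M**2 = M + R + R*M**2)
sqrt(22443 - 410*j(13, n(-3, N))) = sqrt(22443 - 410*(-100 + 13 + 13*(-100)**2)) = sqrt(22443 - 410*(-100 + 13 + 13*10000)) = sqrt(22443 - 410*(-100 + 13 + 130000)) = sqrt(22443 - 410*129913) = sqrt(22443 - 53264330) = sqrt(-53241887) = I*sqrt(53241887)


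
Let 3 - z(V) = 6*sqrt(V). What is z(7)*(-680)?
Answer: -2040 + 4080*sqrt(7) ≈ 8754.7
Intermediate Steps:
z(V) = 3 - 6*sqrt(V)
z(7)*(-680) = (3 - 6*sqrt(7))*(-680) = -2040 + 4080*sqrt(7)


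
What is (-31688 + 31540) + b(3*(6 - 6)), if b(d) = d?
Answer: -148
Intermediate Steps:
(-31688 + 31540) + b(3*(6 - 6)) = (-31688 + 31540) + 3*(6 - 6) = -148 + 3*0 = -148 + 0 = -148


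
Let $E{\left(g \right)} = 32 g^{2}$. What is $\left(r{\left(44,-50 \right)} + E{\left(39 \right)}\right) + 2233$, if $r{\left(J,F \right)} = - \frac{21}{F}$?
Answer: $\frac{2545271}{50} \approx 50905.0$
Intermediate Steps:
$\left(r{\left(44,-50 \right)} + E{\left(39 \right)}\right) + 2233 = \left(- \frac{21}{-50} + 32 \cdot 39^{2}\right) + 2233 = \left(\left(-21\right) \left(- \frac{1}{50}\right) + 32 \cdot 1521\right) + 2233 = \left(\frac{21}{50} + 48672\right) + 2233 = \frac{2433621}{50} + 2233 = \frac{2545271}{50}$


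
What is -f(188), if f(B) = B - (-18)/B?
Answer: -17681/94 ≈ -188.10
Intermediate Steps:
f(B) = B + 18/B
-f(188) = -(188 + 18/188) = -(188 + 18*(1/188)) = -(188 + 9/94) = -1*17681/94 = -17681/94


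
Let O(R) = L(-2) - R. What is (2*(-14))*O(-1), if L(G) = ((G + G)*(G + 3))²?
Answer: -476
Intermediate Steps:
L(G) = 4*G²*(3 + G)² (L(G) = ((2*G)*(3 + G))² = (2*G*(3 + G))² = 4*G²*(3 + G)²)
O(R) = 16 - R (O(R) = 4*(-2)²*(3 - 2)² - R = 4*4*1² - R = 4*4*1 - R = 16 - R)
(2*(-14))*O(-1) = (2*(-14))*(16 - 1*(-1)) = -28*(16 + 1) = -28*17 = -476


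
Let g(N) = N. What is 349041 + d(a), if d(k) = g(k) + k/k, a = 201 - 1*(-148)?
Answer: 349391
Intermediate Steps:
a = 349 (a = 201 + 148 = 349)
d(k) = 1 + k (d(k) = k + k/k = k + 1 = 1 + k)
349041 + d(a) = 349041 + (1 + 349) = 349041 + 350 = 349391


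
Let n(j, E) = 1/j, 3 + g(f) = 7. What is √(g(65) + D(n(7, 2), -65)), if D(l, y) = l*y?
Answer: I*√259/7 ≈ 2.2991*I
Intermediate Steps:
g(f) = 4 (g(f) = -3 + 7 = 4)
√(g(65) + D(n(7, 2), -65)) = √(4 - 65/7) = √(-37/7) = I*√259/7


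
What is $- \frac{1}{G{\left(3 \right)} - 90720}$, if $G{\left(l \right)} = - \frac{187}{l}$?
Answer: $\frac{3}{272347} \approx 1.1015 \cdot 10^{-5}$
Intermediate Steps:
$- \frac{1}{G{\left(3 \right)} - 90720} = - \frac{1}{- \frac{187}{3} - 90720} = - \frac{1}{- \frac{272347}{3}} = \left(-1\right) \left(- \frac{3}{272347}\right) = \frac{3}{272347}$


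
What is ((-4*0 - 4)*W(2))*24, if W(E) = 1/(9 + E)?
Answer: -96/11 ≈ -8.7273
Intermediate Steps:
((-4*0 - 4)*W(2))*24 = ((-4*0 - 4)/(9 + 2))*24 = ((0 - 4)/11)*24 = -4*1/11*24 = -4/11*24 = -96/11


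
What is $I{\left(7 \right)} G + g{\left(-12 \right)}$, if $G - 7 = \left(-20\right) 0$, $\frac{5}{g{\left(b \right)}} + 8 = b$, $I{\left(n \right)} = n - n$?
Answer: $- \frac{1}{4} \approx -0.25$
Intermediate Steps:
$I{\left(n \right)} = 0$
$g{\left(b \right)} = \frac{5}{-8 + b}$
$G = 7$ ($G = 7 - 0 = 7 + 0 = 7$)
$I{\left(7 \right)} G + g{\left(-12 \right)} = 0 \cdot 7 + \frac{5}{-8 - 12} = 0 + \frac{5}{-20} = 0 + 5 \left(- \frac{1}{20}\right) = 0 - \frac{1}{4} = - \frac{1}{4}$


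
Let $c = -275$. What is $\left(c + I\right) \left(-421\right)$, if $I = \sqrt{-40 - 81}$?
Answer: $115775 - 4631 i \approx 1.1578 \cdot 10^{5} - 4631.0 i$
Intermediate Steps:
$I = 11 i$ ($I = \sqrt{-121} = 11 i \approx 11.0 i$)
$\left(c + I\right) \left(-421\right) = \left(-275 + 11 i\right) \left(-421\right) = 115775 - 4631 i$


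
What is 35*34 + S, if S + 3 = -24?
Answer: 1163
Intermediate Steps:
S = -27 (S = -3 - 24 = -27)
35*34 + S = 35*34 - 27 = 1190 - 27 = 1163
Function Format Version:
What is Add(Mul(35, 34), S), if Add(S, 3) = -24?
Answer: 1163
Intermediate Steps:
S = -27 (S = Add(-3, -24) = -27)
Add(Mul(35, 34), S) = Add(Mul(35, 34), -27) = Add(1190, -27) = 1163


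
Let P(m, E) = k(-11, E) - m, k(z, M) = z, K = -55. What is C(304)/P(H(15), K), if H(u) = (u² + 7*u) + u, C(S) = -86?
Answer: 43/178 ≈ 0.24157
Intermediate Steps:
H(u) = u² + 8*u
P(m, E) = -11 - m
C(304)/P(H(15), K) = -86/(-11 - 15*(8 + 15)) = -86/(-11 - 15*23) = -86/(-11 - 1*345) = -86/(-11 - 345) = -86/(-356) = -86*(-1/356) = 43/178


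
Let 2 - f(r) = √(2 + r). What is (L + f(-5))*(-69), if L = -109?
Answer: 7383 + 69*I*√3 ≈ 7383.0 + 119.51*I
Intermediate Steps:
f(r) = 2 - √(2 + r)
(L + f(-5))*(-69) = (-109 + (2 - √(2 - 5)))*(-69) = (-109 + (2 - √(-3)))*(-69) = (-109 + (2 - I*√3))*(-69) = (-107 - I*√3)*(-69) = 7383 + 69*I*√3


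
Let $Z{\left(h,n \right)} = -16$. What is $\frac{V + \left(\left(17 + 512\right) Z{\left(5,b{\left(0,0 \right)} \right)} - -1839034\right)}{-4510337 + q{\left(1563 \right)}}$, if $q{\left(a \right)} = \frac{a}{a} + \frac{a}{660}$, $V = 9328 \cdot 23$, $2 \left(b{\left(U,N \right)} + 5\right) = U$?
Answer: $- \frac{449925080}{992273399} \approx -0.45343$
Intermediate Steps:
$b{\left(U,N \right)} = -5 + \frac{U}{2}$
$V = 214544$
$q{\left(a \right)} = 1 + \frac{a}{660}$ ($q{\left(a \right)} = 1 + a \frac{1}{660} = 1 + \frac{a}{660}$)
$\frac{V + \left(\left(17 + 512\right) Z{\left(5,b{\left(0,0 \right)} \right)} - -1839034\right)}{-4510337 + q{\left(1563 \right)}} = \frac{214544 + \left(\left(17 + 512\right) \left(-16\right) - -1839034\right)}{-4510337 + \left(1 + \frac{1}{660} \cdot 1563\right)} = \frac{214544 + \left(529 \left(-16\right) + 1839034\right)}{-4510337 + \left(1 + \frac{521}{220}\right)} = \frac{214544 + \left(-8464 + 1839034\right)}{-4510337 + \frac{741}{220}} = \frac{214544 + 1830570}{- \frac{992273399}{220}} = 2045114 \left(- \frac{220}{992273399}\right) = - \frac{449925080}{992273399}$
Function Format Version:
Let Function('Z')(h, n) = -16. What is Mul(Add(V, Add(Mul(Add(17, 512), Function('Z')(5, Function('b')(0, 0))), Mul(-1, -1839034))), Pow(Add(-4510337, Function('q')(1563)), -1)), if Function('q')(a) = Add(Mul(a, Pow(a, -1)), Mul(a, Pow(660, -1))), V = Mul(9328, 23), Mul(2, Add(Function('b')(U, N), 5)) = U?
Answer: Rational(-449925080, 992273399) ≈ -0.45343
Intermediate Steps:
Function('b')(U, N) = Add(-5, Mul(Rational(1, 2), U))
V = 214544
Function('q')(a) = Add(1, Mul(Rational(1, 660), a)) (Function('q')(a) = Add(1, Mul(a, Rational(1, 660))) = Add(1, Mul(Rational(1, 660), a)))
Mul(Add(V, Add(Mul(Add(17, 512), Function('Z')(5, Function('b')(0, 0))), Mul(-1, -1839034))), Pow(Add(-4510337, Function('q')(1563)), -1)) = Mul(Add(214544, Add(Mul(Add(17, 512), -16), Mul(-1, -1839034))), Pow(Add(-4510337, Add(1, Mul(Rational(1, 660), 1563))), -1)) = Mul(Add(214544, Add(Mul(529, -16), 1839034)), Pow(Add(-4510337, Add(1, Rational(521, 220))), -1)) = Mul(Add(214544, Add(-8464, 1839034)), Pow(Add(-4510337, Rational(741, 220)), -1)) = Mul(Add(214544, 1830570), Pow(Rational(-992273399, 220), -1)) = Mul(2045114, Rational(-220, 992273399)) = Rational(-449925080, 992273399)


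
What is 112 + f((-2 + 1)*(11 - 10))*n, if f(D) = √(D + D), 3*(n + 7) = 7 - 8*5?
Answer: 112 - 18*I*√2 ≈ 112.0 - 25.456*I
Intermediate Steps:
n = -18 (n = -7 + (7 - 8*5)/3 = -7 + (7 - 40)/3 = -7 + (⅓)*(-33) = -7 - 11 = -18)
f(D) = √2*√D (f(D) = √(2*D) = √2*√D)
112 + f((-2 + 1)*(11 - 10))*n = 112 + (√2*√((-2 + 1)*(11 - 10)))*(-18) = 112 + (√2*√(-1*1))*(-18) = 112 + (√2*√(-1))*(-18) = 112 + (√2*I)*(-18) = 112 + (I*√2)*(-18) = 112 - 18*I*√2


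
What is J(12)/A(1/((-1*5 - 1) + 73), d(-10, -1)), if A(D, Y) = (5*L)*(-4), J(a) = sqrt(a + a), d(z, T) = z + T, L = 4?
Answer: -sqrt(6)/40 ≈ -0.061237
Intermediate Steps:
d(z, T) = T + z
J(a) = sqrt(2)*sqrt(a) (J(a) = sqrt(2*a) = sqrt(2)*sqrt(a))
A(D, Y) = -80 (A(D, Y) = (5*4)*(-4) = 20*(-4) = -80)
J(12)/A(1/((-1*5 - 1) + 73), d(-10, -1)) = (sqrt(2)*sqrt(12))/(-80) = (sqrt(2)*(2*sqrt(3)))*(-1/80) = (2*sqrt(6))*(-1/80) = -sqrt(6)/40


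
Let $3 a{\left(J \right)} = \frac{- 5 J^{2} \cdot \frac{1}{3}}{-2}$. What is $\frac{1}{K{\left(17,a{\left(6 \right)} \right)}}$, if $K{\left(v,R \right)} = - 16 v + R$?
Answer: $- \frac{1}{262} \approx -0.0038168$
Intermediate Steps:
$a{\left(J \right)} = \frac{5 J^{2}}{18}$ ($a{\left(J \right)} = \frac{\frac{\left(-5\right) J^{2}}{3} \frac{1}{-2}}{3} = \frac{- 5 J^{2} \cdot \frac{1}{3} \left(- \frac{1}{2}\right)}{3} = \frac{- \frac{5 J^{2}}{3} \left(- \frac{1}{2}\right)}{3} = \frac{\frac{5}{6} J^{2}}{3} = \frac{5 J^{2}}{18}$)
$K{\left(v,R \right)} = R - 16 v$
$\frac{1}{K{\left(17,a{\left(6 \right)} \right)}} = \frac{1}{\frac{5 \cdot 6^{2}}{18} - 272} = \frac{1}{\frac{5}{18} \cdot 36 - 272} = \frac{1}{10 - 272} = \frac{1}{-262} = - \frac{1}{262}$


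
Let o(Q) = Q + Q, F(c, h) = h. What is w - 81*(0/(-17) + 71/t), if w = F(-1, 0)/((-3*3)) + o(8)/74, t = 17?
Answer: -212651/629 ≈ -338.08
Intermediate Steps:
o(Q) = 2*Q
w = 8/37 (w = 0/((-3*3)) + (2*8)/74 = 0/(-9) + 16*(1/74) = 0*(-⅑) + 8/37 = 0 + 8/37 = 8/37 ≈ 0.21622)
w - 81*(0/(-17) + 71/t) = 8/37 - 81*(0/(-17) + 71/17) = 8/37 - 81*(0*(-1/17) + 71*(1/17)) = 8/37 - 81*(0 + 71/17) = 8/37 - 81*71/17 = 8/37 - 5751/17 = -212651/629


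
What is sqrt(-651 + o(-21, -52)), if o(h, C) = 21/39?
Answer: 2*I*sqrt(27482)/13 ≈ 25.504*I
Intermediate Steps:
o(h, C) = 7/13 (o(h, C) = 21*(1/39) = 7/13)
sqrt(-651 + o(-21, -52)) = sqrt(-651 + 7/13) = sqrt(-8456/13) = 2*I*sqrt(27482)/13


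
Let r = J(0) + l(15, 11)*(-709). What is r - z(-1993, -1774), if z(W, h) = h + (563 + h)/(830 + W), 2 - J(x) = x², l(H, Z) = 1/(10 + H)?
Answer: 50782358/29075 ≈ 1746.6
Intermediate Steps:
J(x) = 2 - x²
r = -659/25 (r = (2 - 1*0²) - 709/(10 + 15) = (2 - 1*0) - 709/25 = (2 + 0) + (1/25)*(-709) = 2 - 709/25 = -659/25 ≈ -26.360)
z(W, h) = h + (563 + h)/(830 + W)
r - z(-1993, -1774) = -659/25 - (563 + 831*(-1774) - 1993*(-1774))/(830 - 1993) = -659/25 - (563 - 1474194 + 3535582)/(-1163) = -659/25 - (-1)*2061951/1163 = -659/25 - 1*(-2061951/1163) = -659/25 + 2061951/1163 = 50782358/29075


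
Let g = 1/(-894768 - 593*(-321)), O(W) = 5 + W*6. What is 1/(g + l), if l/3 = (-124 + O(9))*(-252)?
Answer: 704415/34614953099 ≈ 2.0350e-5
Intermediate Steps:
O(W) = 5 + 6*W
g = -1/704415 (g = 1/(-894768 + 190353) = 1/(-704415) = -1/704415 ≈ -1.4196e-6)
l = 49140 (l = 3*((-124 + (5 + 6*9))*(-252)) = 3*((-124 + (5 + 54))*(-252)) = 3*((-124 + 59)*(-252)) = 3*(-65*(-252)) = 3*16380 = 49140)
1/(g + l) = 1/(-1/704415 + 49140) = 1/(34614953099/704415) = 704415/34614953099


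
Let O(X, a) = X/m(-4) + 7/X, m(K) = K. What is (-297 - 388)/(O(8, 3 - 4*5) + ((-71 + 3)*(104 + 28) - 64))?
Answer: 5480/72329 ≈ 0.075765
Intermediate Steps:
O(X, a) = 7/X - X/4 (O(X, a) = X/(-4) + 7/X = X*(-¼) + 7/X = -X/4 + 7/X = 7/X - X/4)
(-297 - 388)/(O(8, 3 - 4*5) + ((-71 + 3)*(104 + 28) - 64)) = (-297 - 388)/((7/8 - ¼*8) + ((-71 + 3)*(104 + 28) - 64)) = -685/((7*(⅛) - 2) + (-68*132 - 64)) = -685/((7/8 - 2) + (-8976 - 64)) = -685/(-9/8 - 9040) = -685/(-72329/8) = -685*(-8/72329) = 5480/72329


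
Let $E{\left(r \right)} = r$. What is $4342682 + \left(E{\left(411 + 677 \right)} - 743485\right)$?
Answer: $3600285$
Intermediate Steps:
$4342682 + \left(E{\left(411 + 677 \right)} - 743485\right) = 4342682 + \left(\left(411 + 677\right) - 743485\right) = 4342682 + \left(1088 - 743485\right) = 4342682 - 742397 = 3600285$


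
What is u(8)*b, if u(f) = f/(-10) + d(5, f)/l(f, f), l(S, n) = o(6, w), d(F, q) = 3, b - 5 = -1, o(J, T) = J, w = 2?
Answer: -6/5 ≈ -1.2000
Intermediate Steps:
b = 4 (b = 5 - 1 = 4)
l(S, n) = 6
u(f) = 1/2 - f/10 (u(f) = f/(-10) + 3/6 = f*(-1/10) + 3*(1/6) = -f/10 + 1/2 = 1/2 - f/10)
u(8)*b = (1/2 - 1/10*8)*4 = (1/2 - 4/5)*4 = -3/10*4 = -6/5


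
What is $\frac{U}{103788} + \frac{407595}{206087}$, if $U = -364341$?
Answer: $- \frac{10927491269}{7129785852} \approx -1.5327$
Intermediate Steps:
$\frac{U}{103788} + \frac{407595}{206087} = - \frac{364341}{103788} + \frac{407595}{206087} = \left(-364341\right) \frac{1}{103788} + 407595 \cdot \frac{1}{206087} = - \frac{121447}{34596} + \frac{407595}{206087} = - \frac{10927491269}{7129785852}$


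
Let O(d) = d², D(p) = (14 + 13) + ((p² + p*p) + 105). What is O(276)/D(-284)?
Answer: 19044/40361 ≈ 0.47184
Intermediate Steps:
D(p) = 132 + 2*p² (D(p) = 27 + ((p² + p²) + 105) = 27 + (2*p² + 105) = 27 + (105 + 2*p²) = 132 + 2*p²)
O(276)/D(-284) = 276²/(132 + 2*(-284)²) = 76176/(132 + 2*80656) = 76176/(132 + 161312) = 76176/161444 = 76176*(1/161444) = 19044/40361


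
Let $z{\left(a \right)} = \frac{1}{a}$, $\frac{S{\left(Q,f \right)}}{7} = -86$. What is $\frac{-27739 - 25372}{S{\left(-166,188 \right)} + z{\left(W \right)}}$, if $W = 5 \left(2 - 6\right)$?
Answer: $\frac{1062220}{12041} \approx 88.217$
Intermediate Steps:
$S{\left(Q,f \right)} = -602$ ($S{\left(Q,f \right)} = 7 \left(-86\right) = -602$)
$W = -20$ ($W = 5 \left(-4\right) = -20$)
$\frac{-27739 - 25372}{S{\left(-166,188 \right)} + z{\left(W \right)}} = \frac{-27739 - 25372}{-602 + \frac{1}{-20}} = - \frac{53111}{-602 - \frac{1}{20}} = - \frac{53111}{- \frac{12041}{20}} = \left(-53111\right) \left(- \frac{20}{12041}\right) = \frac{1062220}{12041}$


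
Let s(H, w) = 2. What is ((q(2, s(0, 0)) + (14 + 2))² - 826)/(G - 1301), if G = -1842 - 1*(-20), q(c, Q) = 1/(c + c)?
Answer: 999/5552 ≈ 0.17994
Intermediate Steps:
q(c, Q) = 1/(2*c)
G = -1822 (G = -1842 + 20 = -1822)
((q(2, s(0, 0)) + (14 + 2))² - 826)/(G - 1301) = (((½)/2 + (14 + 2))² - 826)/(-1822 - 1301) = (((½)*(½) + 16)² - 826)/(-3123) = ((¼ + 16)² - 826)*(-1/3123) = ((65/4)² - 826)*(-1/3123) = (4225/16 - 826)*(-1/3123) = -8991/16*(-1/3123) = 999/5552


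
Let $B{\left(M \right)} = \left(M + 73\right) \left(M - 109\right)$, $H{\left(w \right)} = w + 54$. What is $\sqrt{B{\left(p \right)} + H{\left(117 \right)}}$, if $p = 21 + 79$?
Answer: $3 i \sqrt{154} \approx 37.229 i$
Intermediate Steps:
$p = 100$
$H{\left(w \right)} = 54 + w$
$B{\left(M \right)} = \left(-109 + M\right) \left(73 + M\right)$ ($B{\left(M \right)} = \left(73 + M\right) \left(-109 + M\right) = \left(-109 + M\right) \left(73 + M\right)$)
$\sqrt{B{\left(p \right)} + H{\left(117 \right)}} = \sqrt{\left(-7957 + 100^{2} - 3600\right) + \left(54 + 117\right)} = \sqrt{\left(-7957 + 10000 - 3600\right) + 171} = \sqrt{-1557 + 171} = \sqrt{-1386} = 3 i \sqrt{154}$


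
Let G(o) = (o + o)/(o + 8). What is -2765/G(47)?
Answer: -152075/94 ≈ -1617.8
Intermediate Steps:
G(o) = 2*o/(8 + o) (G(o) = (2*o)/(8 + o) = 2*o/(8 + o))
-2765/G(47) = -2765/(2*47/(8 + 47)) = -2765/(2*47/55) = -2765/(2*47*(1/55)) = -2765/94/55 = -2765*55/94 = -152075/94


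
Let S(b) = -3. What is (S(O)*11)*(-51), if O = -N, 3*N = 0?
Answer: 1683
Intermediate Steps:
N = 0 (N = (1/3)*0 = 0)
O = 0 (O = -1*0 = 0)
(S(O)*11)*(-51) = -3*11*(-51) = -33*(-51) = 1683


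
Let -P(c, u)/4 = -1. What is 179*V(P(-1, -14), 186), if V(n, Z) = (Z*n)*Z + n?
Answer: 24771452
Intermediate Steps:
P(c, u) = 4 (P(c, u) = -4*(-1) = 4)
V(n, Z) = n + n*Z² (V(n, Z) = n*Z² + n = n + n*Z²)
179*V(P(-1, -14), 186) = 179*(4*(1 + 186²)) = 179*(4*(1 + 34596)) = 179*(4*34597) = 179*138388 = 24771452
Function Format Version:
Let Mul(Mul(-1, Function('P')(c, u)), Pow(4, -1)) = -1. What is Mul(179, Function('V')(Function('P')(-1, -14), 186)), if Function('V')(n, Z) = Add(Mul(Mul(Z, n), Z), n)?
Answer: 24771452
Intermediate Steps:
Function('P')(c, u) = 4 (Function('P')(c, u) = Mul(-4, -1) = 4)
Function('V')(n, Z) = Add(n, Mul(n, Pow(Z, 2))) (Function('V')(n, Z) = Add(Mul(n, Pow(Z, 2)), n) = Add(n, Mul(n, Pow(Z, 2))))
Mul(179, Function('V')(Function('P')(-1, -14), 186)) = Mul(179, Mul(4, Add(1, Pow(186, 2)))) = Mul(179, Mul(4, Add(1, 34596))) = Mul(179, Mul(4, 34597)) = Mul(179, 138388) = 24771452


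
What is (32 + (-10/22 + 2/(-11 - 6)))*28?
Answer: 164556/187 ≈ 879.98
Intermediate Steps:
(32 + (-10/22 + 2/(-11 - 6)))*28 = (32 + (-10*1/22 + 2/(-17)))*28 = (32 + (-5/11 + 2*(-1/17)))*28 = (32 + (-5/11 - 2/17))*28 = (32 - 107/187)*28 = (5877/187)*28 = 164556/187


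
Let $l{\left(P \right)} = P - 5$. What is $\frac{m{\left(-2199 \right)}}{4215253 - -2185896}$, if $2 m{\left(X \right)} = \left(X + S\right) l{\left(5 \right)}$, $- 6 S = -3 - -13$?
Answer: $0$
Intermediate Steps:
$l{\left(P \right)} = -5 + P$ ($l{\left(P \right)} = P - 5 = -5 + P$)
$S = - \frac{5}{3}$ ($S = - \frac{-3 - -13}{6} = - \frac{-3 + 13}{6} = \left(- \frac{1}{6}\right) 10 = - \frac{5}{3} \approx -1.6667$)
$m{\left(X \right)} = 0$ ($m{\left(X \right)} = \frac{\left(X - \frac{5}{3}\right) \left(-5 + 5\right)}{2} = \frac{\left(- \frac{5}{3} + X\right) 0}{2} = \frac{1}{2} \cdot 0 = 0$)
$\frac{m{\left(-2199 \right)}}{4215253 - -2185896} = \frac{0}{4215253 - -2185896} = \frac{0}{4215253 + 2185896} = \frac{0}{6401149} = 0 \cdot \frac{1}{6401149} = 0$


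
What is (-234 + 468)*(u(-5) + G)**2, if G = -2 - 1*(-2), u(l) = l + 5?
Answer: 0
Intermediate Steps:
u(l) = 5 + l
G = 0 (G = -2 + 2 = 0)
(-234 + 468)*(u(-5) + G)**2 = (-234 + 468)*((5 - 5) + 0)**2 = 234*(0 + 0)**2 = 234*0**2 = 234*0 = 0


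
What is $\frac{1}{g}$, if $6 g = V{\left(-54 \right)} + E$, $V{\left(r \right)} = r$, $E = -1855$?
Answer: $- \frac{6}{1909} \approx -0.003143$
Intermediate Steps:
$g = - \frac{1909}{6}$ ($g = \frac{-54 - 1855}{6} = \frac{1}{6} \left(-1909\right) = - \frac{1909}{6} \approx -318.17$)
$\frac{1}{g} = \frac{1}{- \frac{1909}{6}} = - \frac{6}{1909}$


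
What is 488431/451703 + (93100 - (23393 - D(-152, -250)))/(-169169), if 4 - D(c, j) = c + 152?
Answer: 7305530858/10916306401 ≈ 0.66923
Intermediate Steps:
D(c, j) = -148 - c (D(c, j) = 4 - (c + 152) = 4 - (152 + c) = 4 + (-152 - c) = -148 - c)
488431/451703 + (93100 - (23393 - D(-152, -250)))/(-169169) = 488431/451703 + (93100 - (23393 - (-148 - 1*(-152))))/(-169169) = 488431*(1/451703) + (93100 - (23393 - (-148 + 152)))*(-1/169169) = 488431/451703 + (93100 - (23393 - 1*4))*(-1/169169) = 488431/451703 + (93100 - (23393 - 4))*(-1/169169) = 488431/451703 + (93100 - 1*23389)*(-1/169169) = 488431/451703 + (93100 - 23389)*(-1/169169) = 488431/451703 + 69711*(-1/169169) = 488431/451703 - 69711/169169 = 7305530858/10916306401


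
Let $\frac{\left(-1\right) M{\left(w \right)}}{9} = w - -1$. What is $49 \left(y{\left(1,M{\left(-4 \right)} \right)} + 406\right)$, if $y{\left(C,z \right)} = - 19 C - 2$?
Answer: $18865$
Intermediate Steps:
$M{\left(w \right)} = -9 - 9 w$ ($M{\left(w \right)} = - 9 \left(w - -1\right) = - 9 \left(w + 1\right) = - 9 \left(1 + w\right) = -9 - 9 w$)
$y{\left(C,z \right)} = -2 - 19 C$
$49 \left(y{\left(1,M{\left(-4 \right)} \right)} + 406\right) = 49 \left(\left(-2 - 19\right) + 406\right) = 49 \left(-21 + 406\right) = 49 \cdot 385 = 18865$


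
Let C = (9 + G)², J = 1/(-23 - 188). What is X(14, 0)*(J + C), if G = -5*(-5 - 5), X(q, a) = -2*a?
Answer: 0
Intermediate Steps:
G = 50 (G = -5*(-10) = 50)
J = -1/211 (J = 1/(-211) = -1/211 ≈ -0.0047393)
C = 3481 (C = (9 + 50)² = 59² = 3481)
X(14, 0)*(J + C) = (-2*0)*(-1/211 + 3481) = 0*(734490/211) = 0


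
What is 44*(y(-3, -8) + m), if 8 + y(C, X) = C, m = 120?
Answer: 4796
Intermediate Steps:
y(C, X) = -8 + C
44*(y(-3, -8) + m) = 44*((-8 - 3) + 120) = 44*(-11 + 120) = 44*109 = 4796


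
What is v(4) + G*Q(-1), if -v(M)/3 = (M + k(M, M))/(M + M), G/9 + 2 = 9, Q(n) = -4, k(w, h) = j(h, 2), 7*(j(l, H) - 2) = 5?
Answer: -14253/56 ≈ -254.52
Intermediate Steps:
j(l, H) = 19/7 (j(l, H) = 2 + (1/7)*5 = 2 + 5/7 = 19/7)
k(w, h) = 19/7
G = 63 (G = -18 + 9*9 = -18 + 81 = 63)
v(M) = -3*(19/7 + M)/(2*M) (v(M) = -3*(M + 19/7)/(M + M) = -3*(19/7 + M)/(2*M))
v(4) + G*Q(-1) = (3/14)*(-19 - 7*4)/4 + 63*(-4) = (3/14)*(1/4)*(-19 - 28) - 252 = (3/14)*(1/4)*(-47) - 252 = -141/56 - 252 = -14253/56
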